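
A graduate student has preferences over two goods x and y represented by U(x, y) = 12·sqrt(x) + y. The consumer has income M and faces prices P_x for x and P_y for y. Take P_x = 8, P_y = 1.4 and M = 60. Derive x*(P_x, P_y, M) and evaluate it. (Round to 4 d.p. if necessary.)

x* = 1.1025

Set MRS = P_x/P_y: 6·x^(−1/2) = P_x/P_y.
Solve: √x = 6·P_y/P_x, so x*(P_x,P_y) = (6·P_y/P_x)², and y* = (M − P_x·x*)/P_y.
Plugging in: x* = (6·1.4/8)² = 1.1025.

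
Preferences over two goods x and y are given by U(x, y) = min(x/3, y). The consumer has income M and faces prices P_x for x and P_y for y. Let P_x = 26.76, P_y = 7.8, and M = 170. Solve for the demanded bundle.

Leontief preferences: the optimum is at the kink where x/3 = y/1, i.e. y = (1/3)·x.
Budget: P_x·x + P_y·(1/3)·x = M, so (3·P_x + P_y)·x = 3·M.
Demand: x*(P_x,P_y,M) = 3·M/(3·P_x + P_y), y* = M/(3·P_x + P_y).
Here 3·26.76 + 7.8 = 88.08, giving x* = 5.7902 and y* = 1.9301.

x* = 5.7902, y* = 1.9301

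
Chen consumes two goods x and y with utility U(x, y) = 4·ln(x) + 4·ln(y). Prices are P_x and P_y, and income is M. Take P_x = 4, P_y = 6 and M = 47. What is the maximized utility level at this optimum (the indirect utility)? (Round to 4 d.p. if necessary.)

V = 12.5438

Tangency: MRS = y/x = P_x/P_y.
So 4·P_y·y = 4·P_x·x; combined with the budget, a share 0.5 of income goes to x.
Demand: x*(P_x,P_y,M) = 0.5·M/P_x and y* = 0.5·M/P_y.
At P_x=4, P_y=6, M=47: x* = 0.5·47/4 = 5.875, y* = 3.9167.
Utility at the optimum: U(5.875, 3.9167) = 12.5438.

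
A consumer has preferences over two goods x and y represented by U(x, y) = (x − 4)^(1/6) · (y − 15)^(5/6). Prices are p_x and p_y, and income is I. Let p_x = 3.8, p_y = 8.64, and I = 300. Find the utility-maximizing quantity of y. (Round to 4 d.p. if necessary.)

Let x' = x−4, y' = y−15. MRS = (1/5)·y'/x' = p_x/p_y.
After buying the subsistence bundle (4, 15), a share 1/6 of the remaining income goes to x: x* = 4 + 1/6·(I − 4p_x − 15p_y)/p_x.
Discretionary income = 300 − 4·3.8 − 15·8.64 = 155.2; y* = 15 + 5/6·155.2/8.64 = 29.9691.

y* = 29.9691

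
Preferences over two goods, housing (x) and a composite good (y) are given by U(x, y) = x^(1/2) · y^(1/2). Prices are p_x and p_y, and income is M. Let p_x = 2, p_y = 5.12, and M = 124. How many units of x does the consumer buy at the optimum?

MU_x/MU_y = (0.5·y)/(0.5·x); tangency sets this equal to p_x/p_y.
Rearranging, p_y·y = p_x·x. Substituting into the budget gives p_x·x·(1 + 1) = M.
Demand: x*(p_x,p_y,M) = 0.5·M/p_x and y* = 0.5·M/p_y.
At p_x=2, p_y=5.12, M=124: x* = 0.5·124/2 = 31.

x* = 31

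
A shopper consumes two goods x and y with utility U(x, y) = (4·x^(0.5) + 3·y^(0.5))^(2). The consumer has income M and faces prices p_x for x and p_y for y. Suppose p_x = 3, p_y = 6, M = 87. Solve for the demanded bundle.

MU_x ∝ 4·x^(-0.5), MU_y ∝ 3·y^(-0.5), so MRS = (4/3)·(y/x)^(0.5) = p_x/p_y.
Hence y/x = ((3/4)·p_x/p_y)^(1/(0.5)), i.e. raised to the 2 power.
With the ratio pinned down, the budget gives x* = M/(p_x + p_y·(y/x)) and y* = (y/x)·x*.
Numerically y/x = 0.140625, so x* = 87/(3 + 6·0.140625) = 22.6341 and y* = 0.140625·22.6341 = 3.1829.

x* = 22.6341, y* = 3.1829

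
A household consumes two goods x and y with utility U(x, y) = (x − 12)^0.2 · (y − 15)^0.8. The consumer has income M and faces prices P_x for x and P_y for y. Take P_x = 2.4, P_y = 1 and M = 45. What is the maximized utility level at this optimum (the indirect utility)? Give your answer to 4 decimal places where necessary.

Discretionary income = 45 − 12·2.4 − 15·1 = 1.2; x* = 12 + 0.2·1.2/2.4 = 12.1; y* = 15 + 0.8·1.2/1 = 15.96.
Utility at the optimum: U(12.1, 15.96) = 0.6107.

V = 0.6107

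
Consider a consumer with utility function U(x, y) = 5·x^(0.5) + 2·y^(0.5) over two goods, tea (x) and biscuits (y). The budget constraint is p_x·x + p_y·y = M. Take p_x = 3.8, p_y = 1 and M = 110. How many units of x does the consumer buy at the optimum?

From the CES first-order condition, (5/2)·(y/x)^(0.5) = p_x/p_y.
Solve for the ratio: y/x = [(2/5)·p_x/p_y]^(2).
With the ratio pinned down, the budget gives x* = M/(p_x + p_y·(y/x)) and y* = (y/x)·x*.
Numerically y/x = 2.3104, so x* = 110/(3.8 + 1·2.3104) = 18.0021.

x* = 18.0021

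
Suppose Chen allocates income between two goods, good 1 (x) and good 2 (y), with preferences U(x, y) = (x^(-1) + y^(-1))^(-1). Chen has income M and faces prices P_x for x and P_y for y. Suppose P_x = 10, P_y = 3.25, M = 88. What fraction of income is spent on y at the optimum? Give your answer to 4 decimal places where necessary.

share on y = 0.3631

MU_x ∝ x^(-2), MU_y ∝ y^(-2), so MRS = (y/x)^(2) = P_x/P_y.
Solve for the ratio: y/x = [P_x/P_y]^(0.5).
With the ratio pinned down, the budget gives x* = M/(P_x + P_y·(y/x)) and y* = (y/x)·x*.
Numerically y/x = 1.754116, so x* = 88/(10 + 3.25·1.754116) = 5.6048 and y* = 1.754116·5.6048 = 9.8314.
Expenditure on y: 3.25·9.8314 = 31.9522; share = 0.3631.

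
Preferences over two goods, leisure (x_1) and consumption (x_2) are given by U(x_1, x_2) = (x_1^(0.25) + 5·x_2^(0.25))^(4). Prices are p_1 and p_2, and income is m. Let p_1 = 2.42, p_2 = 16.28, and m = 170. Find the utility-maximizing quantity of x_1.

MRS = MU_x_1/MU_x_2 = (1/5)·(x_2/x_1)^(0.75). Set equal to p_1/p_2.
Solve for the ratio: x_2/x_1 = [5·p_1/p_2]^(4/3).
Substitute x_2 = (x_2/x_1)·x_1 into the budget: x_1* = m/(p_1 + p_2·(x_2/x_1)).
Numerically x_2/x_1 = 0.673247, so x_1* = 170/(2.42 + 16.28·0.673247) = 12.7051.

x_1* = 12.7051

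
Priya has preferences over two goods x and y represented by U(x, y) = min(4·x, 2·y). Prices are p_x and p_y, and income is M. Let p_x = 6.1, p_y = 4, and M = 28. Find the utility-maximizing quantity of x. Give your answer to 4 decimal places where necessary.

Leontief preferences: the optimum is at the kink where x/2 = y/4, i.e. y = 2·x.
Budget: p_x·x + p_y·2·x = M, so (2·p_x + 4·p_y)·x = 2·M.
Demand: x*(p_x,p_y,M) = 2·M/(2·p_x + 4·p_y), y* = 4·M/(2·p_x + 4·p_y).
Here 2·6.1 + 4·4 = 28.2, giving x* = 1.9858.

x* = 1.9858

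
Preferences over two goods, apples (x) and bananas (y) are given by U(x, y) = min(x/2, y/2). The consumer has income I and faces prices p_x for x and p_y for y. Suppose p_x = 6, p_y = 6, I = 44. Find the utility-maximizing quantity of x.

x* = 3.6667

With perfect complements, no substitution: consume in ratio x:y = 2:2.
Budget: p_x·x + p_y·x = I, so (2·p_x + 2·p_y)·x = 2·I.
Demand: x*(p_x,p_y,I) = 2·I/(2·p_x + 2·p_y), y* = 2·I/(2·p_x + 2·p_y).
Here 2·6 + 2·6 = 24, giving x* = 3.6667.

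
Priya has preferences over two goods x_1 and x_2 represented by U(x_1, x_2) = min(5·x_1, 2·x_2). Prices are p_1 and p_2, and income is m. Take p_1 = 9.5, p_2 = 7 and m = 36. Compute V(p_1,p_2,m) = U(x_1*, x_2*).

Here 2·9.5 + 5·7 = 54, giving x_1* = 1.3333 and x_2* = 3.3333.
Utility at the optimum: U(1.3333, 3.3333) = 6.6667.

V = 6.6667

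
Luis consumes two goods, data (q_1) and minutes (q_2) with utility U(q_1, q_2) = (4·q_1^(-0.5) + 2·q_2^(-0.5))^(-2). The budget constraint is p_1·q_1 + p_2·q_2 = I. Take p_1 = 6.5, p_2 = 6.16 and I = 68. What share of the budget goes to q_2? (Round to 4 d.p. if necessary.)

From the CES first-order condition, 2·(q_2/q_1)^(1.5) = p_1/p_2.
Hence q_2/q_1 = ((1/2)·p_1/p_2)^(1/(1.5)), i.e. raised to the 2/3 power.
Substitute q_2 = (q_2/q_1)·q_1 into the budget: q_1* = I/(p_1 + p_2·(q_2/q_1)).
Numerically q_2/q_1 = 0.652933, so q_1* = 68/(6.5 + 6.16·0.652933) = 6.4626 and q_2* = 0.652933·6.4626 = 4.2196.
Expenditure on q_2: 6.16·4.2196 = 25.993; share = 0.3823.

share on q_2 = 0.3823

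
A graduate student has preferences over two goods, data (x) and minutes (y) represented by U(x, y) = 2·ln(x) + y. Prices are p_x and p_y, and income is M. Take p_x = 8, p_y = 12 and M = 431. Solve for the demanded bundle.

Set MRS = p_x/p_y: (2/x)/1 = p_x/p_y.
So x*(p_x,p_y) = 2·p_y/p_x, independent of income; and y* = (M − 2·p_y)/p_y.
At the given prices: x* = 2·12/8 = 3, and y* = 33.9167.

x* = 3, y* = 33.9167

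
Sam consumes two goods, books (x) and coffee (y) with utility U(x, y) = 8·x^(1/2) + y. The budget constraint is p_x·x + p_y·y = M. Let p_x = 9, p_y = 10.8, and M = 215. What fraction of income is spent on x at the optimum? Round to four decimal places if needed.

Plugging in: x* = (4·10.8/9)² = 23.04, y* = 0.7074.
Expenditure on x: 9·23.04 = 207.36; share = 0.9645.

share on x = 0.9645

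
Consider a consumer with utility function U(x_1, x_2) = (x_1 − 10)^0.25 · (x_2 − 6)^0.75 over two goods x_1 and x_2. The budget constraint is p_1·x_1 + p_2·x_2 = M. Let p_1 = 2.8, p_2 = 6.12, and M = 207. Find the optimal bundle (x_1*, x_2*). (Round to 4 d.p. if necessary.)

MRS = (1/3)·(x_2−6)/(x_1−10). Tangency with p_1/p_2 gives x_2−6 = 3·(p_1/p_2)·(x_1−10).
Substituting into the budget: x_1* = 10 + 0.25·(M − 10·p_1 − 6·p_2)/p_1, and x_2* = 6 + 0.75·(…)/p_2.
Discretionary income = 207 − 10·2.8 − 6·6.12 = 142.28; x_1* = 10 + 0.25·142.28/2.8 = 22.7036; x_2* = 6 + 0.75·142.28/6.12 = 23.4363.

x_1* = 22.7036, x_2* = 23.4363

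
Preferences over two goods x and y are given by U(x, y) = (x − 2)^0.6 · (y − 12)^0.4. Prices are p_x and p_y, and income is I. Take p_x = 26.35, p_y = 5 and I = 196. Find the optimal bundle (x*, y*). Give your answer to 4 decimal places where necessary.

x* = 3.8968, y* = 18.664

Discretionary income = 196 − 2·26.35 − 12·5 = 83.3; x* = 2 + 0.6·83.3/26.35 = 3.8968; y* = 12 + 0.4·83.3/5 = 18.664.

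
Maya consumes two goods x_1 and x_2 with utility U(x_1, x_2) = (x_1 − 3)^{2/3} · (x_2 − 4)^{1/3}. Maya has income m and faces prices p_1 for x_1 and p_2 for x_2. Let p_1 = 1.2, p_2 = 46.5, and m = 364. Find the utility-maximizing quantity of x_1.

x_1* = 99.8889

This is Cobb-Douglas in (x_1−3, x_2−4): tangency gives 2/3·p_2·(x_2−4) = 1/3·p_1·(x_1−3).
Substituting into the budget: x_1* = 3 + 2/3·(m − 3·p_1 − 4·p_2)/p_1, and x_2* = 4 + 1/3·(…)/p_2.
Discretionary income = 364 − 3·1.2 − 4·46.5 = 174.4; x_1* = 3 + 2/3·174.4/1.2 = 99.8889.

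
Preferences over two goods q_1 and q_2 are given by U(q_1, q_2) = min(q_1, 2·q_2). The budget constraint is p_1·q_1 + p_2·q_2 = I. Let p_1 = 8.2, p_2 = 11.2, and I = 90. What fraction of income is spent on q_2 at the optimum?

Leontief preferences: the optimum is at the kink where q_1/2 = q_2/1, i.e. q_2 = (1/2)·q_1.
Budget: p_1·q_1 + p_2·(1/2)·q_1 = I, so (2·p_1 + p_2)·q_1 = 2·I.
Demand: q_1*(p_1,p_2,I) = 2·I/(2·p_1 + p_2), q_2* = I/(2·p_1 + p_2).
Here 2·8.2 + 11.2 = 27.6, giving q_1* = 6.5217 and q_2* = 3.2609.
Expenditure on q_2: 11.2·3.2609 = 36.5217; share = 0.4058.

share on q_2 = 0.4058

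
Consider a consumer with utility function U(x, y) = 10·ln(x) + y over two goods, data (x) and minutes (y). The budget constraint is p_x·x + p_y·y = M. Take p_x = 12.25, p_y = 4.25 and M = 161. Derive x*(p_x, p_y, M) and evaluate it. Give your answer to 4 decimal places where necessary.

x* = 3.4694

Set MRS = p_x/p_y: (10/x)/1 = p_x/p_y.
So x*(p_x,p_y) = 10·p_y/p_x, independent of income; and y* = (M − 10·p_y)/p_y.
At the given prices: x* = 10·4.25/12.25 = 3.4694.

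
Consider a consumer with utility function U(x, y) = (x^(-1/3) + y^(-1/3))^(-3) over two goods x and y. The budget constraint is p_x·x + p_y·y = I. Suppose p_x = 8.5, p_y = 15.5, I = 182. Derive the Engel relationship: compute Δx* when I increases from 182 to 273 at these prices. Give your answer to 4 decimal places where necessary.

Substitute y = (y/x)·x into the budget: x* = I/(p_x + p_y·(y/x)).
Numerically y/x = 0.637258, so x* = 182/(8.5 + 15.5·0.637258) = 9.9034.
At I' = 273: x* = 14.8551. Change: 14.8551 − 9.9034 = 4.9517.

Δx* = 4.9517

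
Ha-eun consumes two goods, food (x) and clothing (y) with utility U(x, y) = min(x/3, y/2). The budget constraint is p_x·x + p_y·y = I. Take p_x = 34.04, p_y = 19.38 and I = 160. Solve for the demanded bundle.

Leontief preferences: the optimum is at the kink where x/3 = y/2, i.e. y = (2/3)·x.
Budget: p_x·x + p_y·(2/3)·x = I, so (3·p_x + 2·p_y)·x = 3·I.
Demand: x*(p_x,p_y,I) = 3·I/(3·p_x + 2·p_y), y* = 2·I/(3·p_x + 2·p_y).
Here 3·34.04 + 2·19.38 = 140.88, giving x* = 3.4072 and y* = 2.2714.

x* = 3.4072, y* = 2.2714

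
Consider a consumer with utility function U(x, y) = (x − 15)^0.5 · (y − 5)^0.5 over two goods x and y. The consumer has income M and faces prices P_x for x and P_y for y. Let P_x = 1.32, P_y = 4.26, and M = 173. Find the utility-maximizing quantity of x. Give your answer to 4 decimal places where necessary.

Discretionary income = 173 − 15·1.32 − 5·4.26 = 131.9; x* = 15 + 0.5·131.9/1.32 = 64.9621.

x* = 64.9621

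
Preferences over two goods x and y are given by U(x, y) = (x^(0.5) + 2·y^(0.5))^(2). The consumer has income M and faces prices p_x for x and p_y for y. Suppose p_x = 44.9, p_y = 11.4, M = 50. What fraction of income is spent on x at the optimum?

MRS = MU_x/MU_y = (1/2)·(y/x)^(0.5). Set equal to p_x/p_y.
Solve for the ratio: y/x = [2·p_x/p_y]^(2).
Substitute y = (y/x)·x into the budget: x* = M/(p_x + p_y·(y/x)).
Numerically y/x = 62.050169, so x* = 50/(44.9 + 11.4·62.050169) = 0.0665 and y* = 62.050169·0.0665 = 4.1242.
Expenditure on x: 44.9·0.0665 = 2.9843; share = 0.0597.

share on x = 0.0597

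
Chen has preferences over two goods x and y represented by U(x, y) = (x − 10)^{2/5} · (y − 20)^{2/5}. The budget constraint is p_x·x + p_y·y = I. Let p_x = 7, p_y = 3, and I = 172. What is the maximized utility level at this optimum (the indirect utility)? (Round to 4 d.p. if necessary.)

V = 3.3798

After buying the subsistence bundle (10, 20), a share 0.5 of the remaining income goes to x: x* = 10 + 0.5·(I − 10p_x − 20p_y)/p_x.
Discretionary income = 172 − 10·7 − 20·3 = 42; x* = 10 + 0.5·42/7 = 13; y* = 20 + 0.5·42/3 = 27.
Utility at the optimum: U(13, 27) = 3.3798.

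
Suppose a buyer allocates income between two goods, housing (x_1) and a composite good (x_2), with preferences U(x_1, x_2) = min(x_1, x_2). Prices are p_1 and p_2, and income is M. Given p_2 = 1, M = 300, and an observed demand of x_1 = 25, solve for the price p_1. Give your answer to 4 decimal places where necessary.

p_1 = 11

Leontief preferences: the optimum is at the kink where x_1/1 = x_2/1, i.e. x_2 = x_1.
Budget: p_1·x_1 + p_2·x_1 = M, so (p_1 + p_2)·x_1 = M.
Demand: x_1*(p_1,p_2,M) = M/(p_1 + p_2), x_2* = M/(p_1 + p_2).
Set x_1* = 25 in the demand function and solve for p_1: p_1 = 11.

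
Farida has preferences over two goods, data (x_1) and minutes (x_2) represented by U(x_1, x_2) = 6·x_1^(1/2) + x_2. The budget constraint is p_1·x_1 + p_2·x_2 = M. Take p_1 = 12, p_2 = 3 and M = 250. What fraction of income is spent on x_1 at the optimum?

share on x_1 = 0.027

Thus x_1* = (3·p_2/p_1)² — independent of M — with the rest of income spent on x_2.
Plugging in: x_1* = (3·3/12)² = 0.5625, x_2* = 81.0833.
Expenditure on x_1: 12·0.5625 = 6.75; share = 0.027.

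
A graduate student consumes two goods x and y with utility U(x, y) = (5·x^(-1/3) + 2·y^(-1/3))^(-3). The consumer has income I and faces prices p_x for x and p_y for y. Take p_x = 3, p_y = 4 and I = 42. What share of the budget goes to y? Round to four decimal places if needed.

share on y = 0.3509

From the CES first-order condition, (5/2)·(y/x)^(4/3) = p_x/p_y.
Hence y/x = ((2/5)·p_x/p_y)^(1/(4/3)), i.e. raised to the 0.75 power.
With the ratio pinned down, the budget gives x* = I/(p_x + p_y·(y/x)) and y* = (y/x)·x*.
Numerically y/x = 0.40536, so x* = 42/(3 + 4·0.40536) = 9.0881 and y* = 0.40536·9.0881 = 3.6839.
Expenditure on y: 4·3.6839 = 14.7358; share = 0.3509.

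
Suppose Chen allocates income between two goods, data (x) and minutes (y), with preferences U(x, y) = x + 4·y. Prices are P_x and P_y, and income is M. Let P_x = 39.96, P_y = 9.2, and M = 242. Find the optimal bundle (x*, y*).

x* = 0, y* = 26.3043

Perfect substitutes: compare marginal utility per dollar. 1/P_x vs 4/P_y → 0.025 vs 0.4348.
y gives more utility per dollar, so spend all income on y: y* = M/P_y, x* = 0.
Numerically: x* = 0, y* = 26.3043.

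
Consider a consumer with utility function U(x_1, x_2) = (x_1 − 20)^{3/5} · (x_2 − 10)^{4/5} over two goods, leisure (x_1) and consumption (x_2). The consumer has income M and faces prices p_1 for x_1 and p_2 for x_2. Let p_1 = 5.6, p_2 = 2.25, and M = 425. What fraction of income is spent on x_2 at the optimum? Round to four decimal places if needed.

share on x_2 = 0.4435

This is Cobb-Douglas in (x_1−20, x_2−10): tangency gives 0.6·p_2·(x_2−10) = 0.8·p_1·(x_1−20).
After buying the subsistence bundle (20, 10), a share 3/7 of the remaining income goes to x_1: x_1* = 20 + 3/7·(M − 20p_1 − 10p_2)/p_1.
Discretionary income = 425 − 20·5.6 − 10·2.25 = 290.5; x_1* = 20 + 3/7·290.5/5.6 = 42.2321; x_2* = 10 + 4/7·290.5/2.25 = 83.7778.
Expenditure on x_2: 2.25·83.7778 = 188.5; share = 0.4435.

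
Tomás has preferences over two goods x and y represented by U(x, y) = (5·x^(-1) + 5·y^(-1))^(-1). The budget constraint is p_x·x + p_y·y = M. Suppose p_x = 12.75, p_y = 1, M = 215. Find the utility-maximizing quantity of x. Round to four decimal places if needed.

x* = 13.1734

MU_x ∝ 5·x^(-2), MU_y ∝ 5·y^(-2), so MRS = (y/x)^(2) = p_x/p_y.
Solve for the ratio: y/x = [p_x/p_y]^(0.5).
Substitute y = (y/x)·x into the budget: x* = M/(p_x + p_y·(y/x)).
Numerically y/x = 3.570714, so x* = 215/(12.75 + 1·3.570714) = 13.1734.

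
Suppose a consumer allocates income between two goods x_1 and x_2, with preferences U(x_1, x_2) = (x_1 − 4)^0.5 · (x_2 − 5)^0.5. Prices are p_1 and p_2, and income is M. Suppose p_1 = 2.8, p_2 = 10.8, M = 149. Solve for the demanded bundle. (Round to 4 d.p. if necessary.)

x_1* = 18.9643, x_2* = 8.8796

This is Cobb-Douglas in (x_1−4, x_2−5): tangency gives 0.5·p_2·(x_2−5) = 0.5·p_1·(x_1−4).
After buying the subsistence bundle (4, 5), a share 0.5 of the remaining income goes to x_1: x_1* = 4 + 0.5·(M − 4p_1 − 5p_2)/p_1.
Discretionary income = 149 − 4·2.8 − 5·10.8 = 83.8; x_1* = 4 + 0.5·83.8/2.8 = 18.9643; x_2* = 5 + 0.5·83.8/10.8 = 8.8796.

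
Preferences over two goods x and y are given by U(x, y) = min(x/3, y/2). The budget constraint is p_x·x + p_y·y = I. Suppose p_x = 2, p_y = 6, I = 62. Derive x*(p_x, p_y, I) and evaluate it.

x* = 10.3333

Leontief preferences: the optimum is at the kink where x/3 = y/2, i.e. y = (2/3)·x.
Budget: p_x·x + p_y·(2/3)·x = I, so (3·p_x + 2·p_y)·x = 3·I.
Demand: x*(p_x,p_y,I) = 3·I/(3·p_x + 2·p_y), y* = 2·I/(3·p_x + 2·p_y).
Here 3·2 + 2·6 = 18, giving x* = 10.3333.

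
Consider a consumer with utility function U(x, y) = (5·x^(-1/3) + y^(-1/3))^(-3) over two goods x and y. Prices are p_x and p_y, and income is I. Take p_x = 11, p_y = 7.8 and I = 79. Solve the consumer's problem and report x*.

x* = 5.6353

MRS = MU_x/MU_y = 5·(y/x)^(4/3). Set equal to p_x/p_y.
Solve for the ratio: y/x = [(1/5)·p_x/p_y]^(0.75).
With the ratio pinned down, the budget gives x* = I/(p_x + p_y·(y/x)) and y* = (y/x)·x*.
Numerically y/x = 0.387031, so x* = 79/(11 + 7.8·0.387031) = 5.6353.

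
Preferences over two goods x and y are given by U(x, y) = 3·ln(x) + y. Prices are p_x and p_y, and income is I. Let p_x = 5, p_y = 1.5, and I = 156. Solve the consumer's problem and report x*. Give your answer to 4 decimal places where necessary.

Set MRS = p_x/p_y: (3/x)/1 = p_x/p_y.
So x*(p_x,p_y) = 3·p_y/p_x, independent of income; and y* = (I − 3·p_y)/p_y.
At the given prices: x* = 3·1.5/5 = 0.9.

x* = 0.9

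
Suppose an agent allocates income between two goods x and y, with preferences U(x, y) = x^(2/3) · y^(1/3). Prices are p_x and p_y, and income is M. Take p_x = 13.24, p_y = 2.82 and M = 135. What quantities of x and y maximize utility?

Tangency: MRS = 2·y/x = p_x/p_y.
Rearranging, p_y·y = (1/2)·p_x·x. Substituting into the budget gives p_x·x·(1 + (1/2)) = M.
Demand: x*(p_x,p_y,M) = 2/3·M/p_x and y* = 1/3·M/p_y.
At p_x=13.24, p_y=2.82, M=135: x* = 2/3·135/13.24 = 6.7976, y* = 15.9574.

x* = 6.7976, y* = 15.9574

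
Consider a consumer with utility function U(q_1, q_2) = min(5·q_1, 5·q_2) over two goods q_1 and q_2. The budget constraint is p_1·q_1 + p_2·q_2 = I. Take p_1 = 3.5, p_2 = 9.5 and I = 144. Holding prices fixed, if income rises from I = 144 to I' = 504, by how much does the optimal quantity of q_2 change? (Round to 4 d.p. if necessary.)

Here 5·3.5 + 5·9.5 = 65, giving q_2* = 11.0769.
At I' = 504: q_2* = 38.7692. Change: 38.7692 − 11.0769 = 27.6923.

Δq_2* = 27.6923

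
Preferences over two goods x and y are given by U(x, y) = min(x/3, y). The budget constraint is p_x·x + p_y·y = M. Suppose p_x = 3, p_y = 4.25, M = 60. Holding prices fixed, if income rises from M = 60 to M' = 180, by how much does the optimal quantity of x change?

With perfect complements, no substitution: consume in ratio x:y = 3:1.
Budget: p_x·x + p_y·(1/3)·x = M, so (3·p_x + p_y)·x = 3·M.
Demand: x*(p_x,p_y,M) = 3·M/(3·p_x + p_y), y* = M/(3·p_x + p_y).
Here 3·3 + 4.25 = 13.25, giving x* = 13.5849.
At M' = 180: x* = 40.7547. Change: 40.7547 − 13.5849 = 27.1698.

Δx* = 27.1698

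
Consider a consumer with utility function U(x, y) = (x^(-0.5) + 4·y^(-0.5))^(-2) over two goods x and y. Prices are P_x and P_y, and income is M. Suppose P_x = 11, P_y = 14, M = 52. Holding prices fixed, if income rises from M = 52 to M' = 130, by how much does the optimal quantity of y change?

Δy* = 4.0781

MRS = MU_x/MU_y = (1/4)·(y/x)^(1.5). Set equal to P_x/P_y.
Hence y/x = (4·P_x/P_y)^(1/(1.5)), i.e. raised to the 2/3 power.
Substitute y = (y/x)·x into the budget: x* = M/(P_x + P_y·(y/x)).
Numerically y/x = 2.145605, so x* = 52/(11 + 14·2.145605) = 1.2671 and y* = 2.145605·1.2671 = 2.7187.
At M' = 130: y* = 6.7968. Change: 6.7968 − 2.7187 = 4.0781.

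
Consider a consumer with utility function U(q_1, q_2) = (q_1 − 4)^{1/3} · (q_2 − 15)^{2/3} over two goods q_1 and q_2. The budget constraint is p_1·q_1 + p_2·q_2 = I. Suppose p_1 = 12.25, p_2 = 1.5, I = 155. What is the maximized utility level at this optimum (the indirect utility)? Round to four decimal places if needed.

V = 14.6267

Discretionary income = 155 − 4·12.25 − 15·1.5 = 83.5; q_1* = 4 + 1/3·83.5/12.25 = 6.2721; q_2* = 15 + 2/3·83.5/1.5 = 52.1111.
Utility at the optimum: U(6.2721, 52.1111) = 14.6267.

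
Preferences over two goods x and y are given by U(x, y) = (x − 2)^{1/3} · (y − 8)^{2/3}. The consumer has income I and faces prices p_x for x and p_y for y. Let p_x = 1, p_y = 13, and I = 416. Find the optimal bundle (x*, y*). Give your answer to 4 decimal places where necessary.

x* = 105.3333, y* = 23.8974

This is Cobb-Douglas in (x−2, y−8): tangency gives 1/3·p_y·(y−8) = 2/3·p_x·(x−2).
Substituting into the budget: x* = 2 + 1/3·(I − 2·p_x − 8·p_y)/p_x, and y* = 8 + 2/3·(…)/p_y.
Discretionary income = 416 − 2·1 − 8·13 = 310; x* = 2 + 1/3·310/1 = 105.3333; y* = 8 + 2/3·310/13 = 23.8974.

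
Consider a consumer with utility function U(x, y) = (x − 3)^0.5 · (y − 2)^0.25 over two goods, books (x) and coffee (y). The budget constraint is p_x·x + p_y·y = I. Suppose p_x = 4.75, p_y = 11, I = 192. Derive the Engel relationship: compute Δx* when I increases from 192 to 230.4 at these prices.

MRS = 2·(y−2)/(x−3). Tangency with p_x/p_y gives y−2 = (1/2)·(p_x/p_y)·(x−3).
Substituting into the budget: x* = 3 + 2/3·(I − 3·p_x − 2·p_y)/p_x, and y* = 2 + 1/3·(…)/p_y.
Discretionary income = 192 − 3·4.75 − 2·11 = 155.75; x* = 3 + 2/3·155.75/4.75 = 24.8596.
At I' = 230.4: x* = 30.2491. Change: 30.2491 − 24.8596 = 5.3895.

Δx* = 5.3895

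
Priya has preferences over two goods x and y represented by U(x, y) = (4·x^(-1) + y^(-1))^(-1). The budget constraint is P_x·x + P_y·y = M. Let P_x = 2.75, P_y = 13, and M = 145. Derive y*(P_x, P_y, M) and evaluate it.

y* = 5.8097

MRS = MU_x/MU_y = 4·(y/x)^(2). Set equal to P_x/P_y.
Solve for the ratio: y/x = [(1/4)·P_x/P_y]^(0.5).
Substitute y = (y/x)·x into the budget: x* = M/(P_x + P_y·(y/x)).
Numerically y/x = 0.229967, so x* = 145/(2.75 + 13·0.229967) = 25.2632 and y* = 0.229967·25.2632 = 5.8097.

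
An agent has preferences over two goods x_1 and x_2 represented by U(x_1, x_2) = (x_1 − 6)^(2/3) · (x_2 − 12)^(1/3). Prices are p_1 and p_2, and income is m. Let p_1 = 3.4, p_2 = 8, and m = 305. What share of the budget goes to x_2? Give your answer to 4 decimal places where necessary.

Let x_1' = x_1−6, x_2' = x_2−12. MRS = 2·x_2'/x_1' = p_1/p_2.
After buying the subsistence bundle (6, 12), a share 2/3 of the remaining income goes to x_1: x_1* = 6 + 2/3·(m − 6p_1 − 12p_2)/p_1.
Discretionary income = 305 − 6·3.4 − 12·8 = 188.6; x_1* = 6 + 2/3·188.6/3.4 = 42.9804; x_2* = 12 + 1/3·188.6/8 = 19.8583.
Expenditure on x_2: 8·19.8583 = 158.8667; share = 0.5209.

share on x_2 = 0.5209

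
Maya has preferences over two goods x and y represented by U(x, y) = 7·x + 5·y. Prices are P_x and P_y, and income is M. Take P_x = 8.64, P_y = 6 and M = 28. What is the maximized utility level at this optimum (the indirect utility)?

Linear utility — the consumer picks whichever good has higher MU/price: 7/8.64 = 0.8102 vs 5/6 = 0.8333.
y gives more utility per dollar, so spend all income on y: y* = M/P_y, x* = 0.
Numerically: x* = 0, y* = 4.6667.
Utility at the optimum: U(0, 4.6667) = 23.3333.

V = 23.3333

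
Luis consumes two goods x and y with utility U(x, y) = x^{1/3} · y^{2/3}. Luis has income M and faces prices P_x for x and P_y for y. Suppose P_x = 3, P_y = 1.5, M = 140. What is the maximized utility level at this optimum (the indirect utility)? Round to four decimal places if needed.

V = 39.1975

The MRS is (1/2)·y/x. Set MRS = P_x/P_y.
So 1/3·P_y·y = 2/3·P_x·x; combined with the budget, a share 1/3 of income goes to x.
Demand: x*(P_x,P_y,M) = 1/3·M/P_x and y* = 2/3·M/P_y.
At P_x=3, P_y=1.5, M=140: x* = 1/3·140/3 = 15.5556, y* = 62.2222.
Utility at the optimum: U(15.5556, 62.2222) = 39.1975.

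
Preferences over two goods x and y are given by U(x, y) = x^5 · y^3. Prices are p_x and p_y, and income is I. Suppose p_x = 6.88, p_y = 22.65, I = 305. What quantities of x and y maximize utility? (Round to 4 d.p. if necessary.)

x* = 27.7071, y* = 5.0497

Tangency: MRS = (5/3)·y/x = p_x/p_y.
Rearranging, p_y·y = (3/5)·p_x·x. Substituting into the budget gives p_x·x·(1 + (3/5)) = I.
Demand: x*(p_x,p_y,I) = 0.625·I/p_x and y* = 0.375·I/p_y.
At p_x=6.88, p_y=22.65, I=305: x* = 0.625·305/6.88 = 27.7071, y* = 5.0497.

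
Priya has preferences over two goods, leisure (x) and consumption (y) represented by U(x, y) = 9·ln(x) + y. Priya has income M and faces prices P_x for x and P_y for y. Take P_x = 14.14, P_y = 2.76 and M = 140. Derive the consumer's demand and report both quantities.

x* = 1.7567, y* = 41.7246

MU_x = 9/x, MU_y = 1. Tangency: 9/x = P_x/P_y.
So x*(P_x,P_y) = 9·P_y/P_x, independent of income; and y* = (M − 9·P_y)/P_y.
At the given prices: x* = 9·2.76/14.14 = 1.7567, and y* = 41.7246.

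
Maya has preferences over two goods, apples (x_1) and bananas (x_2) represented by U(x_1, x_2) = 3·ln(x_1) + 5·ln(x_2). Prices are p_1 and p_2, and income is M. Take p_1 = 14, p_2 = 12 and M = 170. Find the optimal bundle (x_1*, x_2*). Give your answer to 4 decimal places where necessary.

x_1* = 4.5536, x_2* = 8.8542

MU_x_1/MU_x_2 = (3·x_2)/(5·x_1); tangency sets this equal to p_1/p_2.
So 3·p_2·x_2 = 5·p_1·x_1; combined with the budget, a share 0.375 of income goes to x_1.
Demand: x_1*(p_1,p_2,M) = 0.375·M/p_1 and x_2* = 0.625·M/p_2.
At p_1=14, p_2=12, M=170: x_1* = 0.375·170/14 = 4.5536, x_2* = 8.8542.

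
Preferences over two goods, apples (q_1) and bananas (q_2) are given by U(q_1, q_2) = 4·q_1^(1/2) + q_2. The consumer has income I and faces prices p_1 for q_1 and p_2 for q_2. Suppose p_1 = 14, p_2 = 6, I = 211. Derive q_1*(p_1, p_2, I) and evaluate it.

Plugging in: q_1* = (2·6/14)² = 0.7347.

q_1* = 0.7347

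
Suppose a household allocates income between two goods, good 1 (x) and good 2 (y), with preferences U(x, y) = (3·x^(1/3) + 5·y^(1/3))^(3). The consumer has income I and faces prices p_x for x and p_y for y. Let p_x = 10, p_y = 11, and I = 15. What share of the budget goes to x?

MRS = MU_x/MU_y = (3/5)·(y/x)^(2/3). Set equal to p_x/p_y.
Solve for the ratio: y/x = [(5/3)·p_x/p_y]^(1.5).
With the ratio pinned down, the budget gives x* = I/(p_x + p_y·(y/x)) and y* = (y/x)·x*.
Numerically y/x = 1.865023, so x* = 15/(10 + 11·1.865023) = 0.4916 and y* = 1.865023·0.4916 = 0.9168.
Expenditure on x: 10·0.4916 = 4.9156; share = 0.3277.

share on x = 0.3277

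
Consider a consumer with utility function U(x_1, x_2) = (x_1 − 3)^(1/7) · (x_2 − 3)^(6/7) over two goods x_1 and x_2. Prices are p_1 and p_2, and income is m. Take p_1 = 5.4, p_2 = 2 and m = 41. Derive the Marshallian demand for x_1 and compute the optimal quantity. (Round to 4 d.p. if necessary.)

x_1* = 3.4974

MRS = (1/6)·(x_2−3)/(x_1−3). Tangency with p_1/p_2 gives x_2−3 = 6·(p_1/p_2)·(x_1−3).
Substituting into the budget: x_1* = 3 + 1/7·(m − 3·p_1 − 3·p_2)/p_1, and x_2* = 3 + 6/7·(…)/p_2.
Discretionary income = 41 − 3·5.4 − 3·2 = 18.8; x_1* = 3 + 1/7·18.8/5.4 = 3.4974.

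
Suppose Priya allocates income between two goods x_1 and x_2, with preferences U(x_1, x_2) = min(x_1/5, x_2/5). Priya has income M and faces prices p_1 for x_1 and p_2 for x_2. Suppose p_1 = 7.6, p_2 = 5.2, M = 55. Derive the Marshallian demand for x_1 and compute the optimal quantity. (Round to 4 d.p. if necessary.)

With perfect complements, no substitution: consume in ratio x_1:x_2 = 5:5.
Budget: p_1·x_1 + p_2·x_1 = M, so (5·p_1 + 5·p_2)·x_1 = 5·M.
Demand: x_1*(p_1,p_2,M) = 5·M/(5·p_1 + 5·p_2), x_2* = 5·M/(5·p_1 + 5·p_2).
Here 5·7.6 + 5·5.2 = 64, giving x_1* = 4.2969.

x_1* = 4.2969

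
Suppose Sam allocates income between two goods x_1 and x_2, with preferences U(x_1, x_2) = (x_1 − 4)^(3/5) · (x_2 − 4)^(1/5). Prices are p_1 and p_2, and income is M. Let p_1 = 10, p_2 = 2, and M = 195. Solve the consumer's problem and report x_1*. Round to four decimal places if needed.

Let x_1' = x_1−4, x_2' = x_2−4. MRS = 3·x_2'/x_1' = p_1/p_2.
Substituting into the budget: x_1* = 4 + 0.75·(M − 4·p_1 − 4·p_2)/p_1, and x_2* = 4 + 0.25·(…)/p_2.
Discretionary income = 195 − 4·10 − 4·2 = 147; x_1* = 4 + 0.75·147/10 = 15.025.

x_1* = 15.025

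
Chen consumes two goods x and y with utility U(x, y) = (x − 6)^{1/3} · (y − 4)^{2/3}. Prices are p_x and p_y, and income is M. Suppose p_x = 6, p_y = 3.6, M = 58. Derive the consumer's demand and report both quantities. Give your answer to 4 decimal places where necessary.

Let x' = x−6, y' = y−4. MRS = (1/2)·y'/x' = p_x/p_y.
After buying the subsistence bundle (6, 4), a share 1/3 of the remaining income goes to x: x* = 6 + 1/3·(M − 6p_x − 4p_y)/p_x.
Discretionary income = 58 − 6·6 − 4·3.6 = 7.6; x* = 6 + 1/3·7.6/6 = 6.4222; y* = 4 + 2/3·7.6/3.6 = 5.4074.

x* = 6.4222, y* = 5.4074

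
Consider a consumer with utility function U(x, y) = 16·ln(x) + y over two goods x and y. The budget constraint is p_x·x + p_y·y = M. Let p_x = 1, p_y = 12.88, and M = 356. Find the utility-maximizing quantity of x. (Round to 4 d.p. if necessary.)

x* = 206.08

MU_x = 16/x, MU_y = 1. Tangency: 16/x = p_x/p_y.
So x*(p_x,p_y) = 16·p_y/p_x, independent of income; and y* = (M − 16·p_y)/p_y.
At the given prices: x* = 16·12.88/1 = 206.08.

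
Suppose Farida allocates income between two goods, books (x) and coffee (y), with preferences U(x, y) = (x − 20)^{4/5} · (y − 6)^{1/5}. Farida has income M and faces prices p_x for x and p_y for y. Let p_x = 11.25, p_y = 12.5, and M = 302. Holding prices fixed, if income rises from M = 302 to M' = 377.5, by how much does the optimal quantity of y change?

Δy* = 1.208

This is Cobb-Douglas in (x−20, y−6): tangency gives 0.8·p_y·(y−6) = 0.2·p_x·(x−20).
Substituting into the budget: x* = 20 + 0.8·(M − 20·p_x − 6·p_y)/p_x, and y* = 6 + 0.2·(…)/p_y.
Discretionary income = 302 − 20·11.25 − 6·12.5 = 2; y* = 6 + 0.2·2/12.5 = 6.032.
At M' = 377.5: y* = 7.24. Change: 7.24 − 6.032 = 1.208.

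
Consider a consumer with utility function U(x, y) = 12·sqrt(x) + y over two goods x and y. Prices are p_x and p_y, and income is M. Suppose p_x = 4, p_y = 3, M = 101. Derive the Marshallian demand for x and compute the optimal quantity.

x* = 20.25

MU_x = 6/√x, MU_y = 1. Tangency: 6/√x = p_x/p_y.
Solve: √x = 6·p_y/p_x, so x*(p_x,p_y) = (6·p_y/p_x)², and y* = (M − p_x·x*)/p_y.
Plugging in: x* = (6·3/4)² = 20.25.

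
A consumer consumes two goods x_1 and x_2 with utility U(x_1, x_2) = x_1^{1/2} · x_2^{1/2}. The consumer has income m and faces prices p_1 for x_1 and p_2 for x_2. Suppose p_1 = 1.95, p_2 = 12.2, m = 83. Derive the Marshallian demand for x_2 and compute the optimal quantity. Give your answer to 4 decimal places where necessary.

x_2* = 3.4016

Demand: x_1*(p_1,p_2,m) = 0.5·m/p_1 and x_2* = 0.5·m/p_2.
At p_1=1.95, p_2=12.2, m=83: x_2* = 0.5·83/12.2 = 3.4016.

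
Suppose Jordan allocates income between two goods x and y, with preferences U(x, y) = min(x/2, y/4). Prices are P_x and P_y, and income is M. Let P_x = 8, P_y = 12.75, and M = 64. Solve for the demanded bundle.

With perfect complements, no substitution: consume in ratio x:y = 2:4.
Budget: P_x·x + P_y·2·x = M, so (2·P_x + 4·P_y)·x = 2·M.
Demand: x*(P_x,P_y,M) = 2·M/(2·P_x + 4·P_y), y* = 4·M/(2·P_x + 4·P_y).
Here 2·8 + 4·12.75 = 67, giving x* = 1.9104 and y* = 3.8209.

x* = 1.9104, y* = 3.8209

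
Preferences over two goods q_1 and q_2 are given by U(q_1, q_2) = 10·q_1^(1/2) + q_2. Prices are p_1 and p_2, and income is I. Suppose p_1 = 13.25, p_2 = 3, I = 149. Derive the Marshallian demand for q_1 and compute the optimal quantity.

q_1* = 1.2816

Set MRS = p_1/p_2: 5·q_1^(−1/2) = p_1/p_2.
Solve: √q_1 = 5·p_2/p_1, so q_1*(p_1,p_2) = (5·p_2/p_1)², and q_2* = (I − p_1·q_1*)/p_2.
Plugging in: q_1* = (5·3/13.25)² = 1.2816.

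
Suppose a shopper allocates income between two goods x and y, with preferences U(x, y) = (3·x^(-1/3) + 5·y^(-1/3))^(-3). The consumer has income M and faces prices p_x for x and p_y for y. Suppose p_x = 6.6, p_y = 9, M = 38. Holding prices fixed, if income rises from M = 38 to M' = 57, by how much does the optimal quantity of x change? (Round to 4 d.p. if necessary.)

Substitute y = (y/x)·x into the budget: x* = M/(p_x + p_y·(y/x)).
Numerically y/x = 1.162419, so x* = 38/(6.6 + 9·1.162419) = 2.2272.
At M' = 57: x* = 3.3408. Change: 3.3408 − 2.2272 = 1.1136.

Δx* = 1.1136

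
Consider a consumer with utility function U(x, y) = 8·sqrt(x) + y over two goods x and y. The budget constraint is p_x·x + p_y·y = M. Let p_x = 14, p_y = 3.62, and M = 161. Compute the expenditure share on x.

share on x = 0.093

MU_x = 4/√x, MU_y = 1. Tangency: 4/√x = p_x/p_y.
Solve: √x = 4·p_y/p_x, so x*(p_x,p_y) = (4·p_y/p_x)², and y* = (M − p_x·x*)/p_y.
Plugging in: x* = (4·3.62/14)² = 1.0697, y* = 40.338.
Expenditure on x: 14·1.0697 = 14.9765; share = 0.093.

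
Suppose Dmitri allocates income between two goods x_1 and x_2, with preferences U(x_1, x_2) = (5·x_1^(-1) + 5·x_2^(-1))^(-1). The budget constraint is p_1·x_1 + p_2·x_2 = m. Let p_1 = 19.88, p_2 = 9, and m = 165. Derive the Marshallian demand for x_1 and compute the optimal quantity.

MU_x_1 ∝ 5·x_1^(-2), MU_x_2 ∝ 5·x_2^(-2), so MRS = (x_2/x_1)^(2) = p_1/p_2.
Solve for the ratio: x_2/x_1 = [p_1/p_2]^(0.5).
With the ratio pinned down, the budget gives x_1* = m/(p_1 + p_2·(x_2/x_1)) and x_2* = (x_2/x_1)·x_1*.
Numerically x_2/x_1 = 1.486233, so x_1* = 165/(19.88 + 9·1.486233) = 4.9615.

x_1* = 4.9615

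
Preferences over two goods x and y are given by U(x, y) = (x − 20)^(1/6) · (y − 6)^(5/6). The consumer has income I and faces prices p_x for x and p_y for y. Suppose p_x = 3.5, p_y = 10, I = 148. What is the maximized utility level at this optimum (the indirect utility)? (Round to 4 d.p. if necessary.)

V = 1.3664

Let x' = x−20, y' = y−6. MRS = (1/5)·y'/x' = p_x/p_y.
Substituting into the budget: x* = 20 + 1/6·(I − 20·p_x − 6·p_y)/p_x, and y* = 6 + 5/6·(…)/p_y.
Discretionary income = 148 − 20·3.5 − 6·10 = 18; x* = 20 + 1/6·18/3.5 = 20.8571; y* = 6 + 5/6·18/10 = 7.5.
Utility at the optimum: U(20.8571, 7.5) = 1.3664.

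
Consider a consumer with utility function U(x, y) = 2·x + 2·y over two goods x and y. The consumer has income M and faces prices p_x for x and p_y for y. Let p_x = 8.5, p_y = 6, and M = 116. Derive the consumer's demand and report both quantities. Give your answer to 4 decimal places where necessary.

x* = 0, y* = 19.3333

Perfect substitutes: compare marginal utility per dollar. 2/p_x vs 2/p_y → 0.2353 vs 0.3333.
y gives more utility per dollar, so spend all income on y: y* = M/p_y, x* = 0.
Numerically: x* = 0, y* = 19.3333.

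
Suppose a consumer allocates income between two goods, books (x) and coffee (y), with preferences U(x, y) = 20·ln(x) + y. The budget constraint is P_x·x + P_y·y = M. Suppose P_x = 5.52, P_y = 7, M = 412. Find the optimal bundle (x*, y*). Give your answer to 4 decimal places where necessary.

x* = 25.3623, y* = 38.8571

So x*(P_x,P_y) = 20·P_y/P_x, independent of income; and y* = (M − 20·P_y)/P_y.
At the given prices: x* = 20·7/5.52 = 25.3623, and y* = 38.8571.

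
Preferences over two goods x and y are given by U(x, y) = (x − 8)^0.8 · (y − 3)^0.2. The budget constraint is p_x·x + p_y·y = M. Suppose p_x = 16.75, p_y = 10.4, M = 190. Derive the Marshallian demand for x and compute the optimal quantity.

This is Cobb-Douglas in (x−8, y−3): tangency gives 0.8·p_y·(y−3) = 0.2·p_x·(x−8).
Substituting into the budget: x* = 8 + 0.8·(M − 8·p_x − 3·p_y)/p_x, and y* = 3 + 0.2·(…)/p_y.
Discretionary income = 190 − 8·16.75 − 3·10.4 = 24.8; x* = 8 + 0.8·24.8/16.75 = 9.1845.

x* = 9.1845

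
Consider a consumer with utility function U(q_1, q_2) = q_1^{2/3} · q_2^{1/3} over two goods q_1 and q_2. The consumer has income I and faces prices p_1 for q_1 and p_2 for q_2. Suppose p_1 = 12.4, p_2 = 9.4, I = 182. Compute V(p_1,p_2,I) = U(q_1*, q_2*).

At p_1=12.4, p_2=9.4, I=182: q_1* = 2/3·182/12.4 = 9.7849, q_2* = 6.4539.
Utility at the optimum: U(9.7849, 6.4539) = 8.5175.

V = 8.5175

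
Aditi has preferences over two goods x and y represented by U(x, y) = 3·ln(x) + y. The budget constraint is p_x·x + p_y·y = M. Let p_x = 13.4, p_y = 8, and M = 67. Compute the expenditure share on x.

MU_x = 3/x, MU_y = 1. Tangency: 3/x = p_x/p_y.
So x*(p_x,p_y) = 3·p_y/p_x, independent of income; and y* = (M − 3·p_y)/p_y.
At the given prices: x* = 3·8/13.4 = 1.791, and y* = 5.375.
Expenditure on x: 13.4·1.791 = 24; share = 0.3582.

share on x = 0.3582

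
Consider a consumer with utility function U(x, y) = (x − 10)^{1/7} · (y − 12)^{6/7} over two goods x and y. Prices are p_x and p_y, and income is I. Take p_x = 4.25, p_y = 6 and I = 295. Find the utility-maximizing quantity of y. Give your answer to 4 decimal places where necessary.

This is Cobb-Douglas in (x−10, y−12): tangency gives 1/7·p_y·(y−12) = 6/7·p_x·(x−10).
Substituting into the budget: x* = 10 + 1/7·(I − 10·p_x − 12·p_y)/p_x, and y* = 12 + 6/7·(…)/p_y.
Discretionary income = 295 − 10·4.25 − 12·6 = 180.5; y* = 12 + 6/7·180.5/6 = 37.7857.

y* = 37.7857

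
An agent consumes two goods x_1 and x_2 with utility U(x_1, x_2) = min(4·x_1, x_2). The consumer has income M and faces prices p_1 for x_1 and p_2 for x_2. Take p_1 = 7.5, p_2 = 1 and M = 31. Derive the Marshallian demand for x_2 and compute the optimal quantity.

Demand: x_1*(p_1,p_2,M) = M/(p_1 + 4·p_2), x_2* = 4·M/(p_1 + 4·p_2).
Here 7.5 + 4·1 = 11.5, giving x_2* = 10.7826.

x_2* = 10.7826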